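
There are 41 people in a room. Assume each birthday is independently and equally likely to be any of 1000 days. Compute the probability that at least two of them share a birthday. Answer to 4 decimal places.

It's easier to compute the probability that all 41 are distinct.
P(all distinct) = 1000/1000 · 999/1000 · ··· · 960/1000 ≈ 0.4355.
So the probability of at least one match is 1 − 0.4355 = 0.5645.

0.5645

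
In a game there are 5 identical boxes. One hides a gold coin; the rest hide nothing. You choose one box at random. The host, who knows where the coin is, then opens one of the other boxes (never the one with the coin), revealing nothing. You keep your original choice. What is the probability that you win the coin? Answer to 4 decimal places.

0.2000

The host can always open an empty box regardless of your choice, so this gives no information about your original box.
P(win by staying) = 1/5 ≈ 0.2000.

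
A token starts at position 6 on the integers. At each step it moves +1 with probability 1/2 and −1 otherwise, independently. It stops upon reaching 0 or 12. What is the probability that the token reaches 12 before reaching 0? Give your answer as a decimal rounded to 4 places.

0.5000

With a fair step, P(i) = ½P(i−1) + ½P(i+1) with P(0)=0, P(12)=1 has the linear solution P(i) = i/12.
P(6) = 6/12 = 1/2 ≈ 0.5000.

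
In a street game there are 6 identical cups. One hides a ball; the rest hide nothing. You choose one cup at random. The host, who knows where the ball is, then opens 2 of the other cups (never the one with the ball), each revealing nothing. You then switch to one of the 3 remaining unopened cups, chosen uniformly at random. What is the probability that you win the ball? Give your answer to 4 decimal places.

Your original cup holds the ball with probability 1/6, so the other 5 collectively hold it with probability 5/6.
The host can always find 2 empty cups to open, so the reveals don't change that 5/6; it is now spread over the 3 remaining unopened cups.
P(win by switching) = (5/6) · (1/3) = 5/18 ≈ 0.2778.

0.2778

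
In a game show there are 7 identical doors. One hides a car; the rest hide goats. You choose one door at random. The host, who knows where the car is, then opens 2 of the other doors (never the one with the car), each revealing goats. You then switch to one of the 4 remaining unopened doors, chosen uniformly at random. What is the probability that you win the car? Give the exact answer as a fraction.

3/14

Your original door holds the car with probability 1/7, so the other 6 collectively hold it with probability 6/7.
The host can always find 2 empty doors to open, so the reveals don't change that 6/7; it is now spread over the 4 remaining unopened doors.
P(win by switching) = (6/7) · (1/4) = 3/14.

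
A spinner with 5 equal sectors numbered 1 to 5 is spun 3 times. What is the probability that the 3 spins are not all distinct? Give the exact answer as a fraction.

P(all 3 different) = 5/5 · 4/5 · ··· · 3/5 = 12/25.
P(at least two equal) = 1 − 12/25 = 13/25.

13/25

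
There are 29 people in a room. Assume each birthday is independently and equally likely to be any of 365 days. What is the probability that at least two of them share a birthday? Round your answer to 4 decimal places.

It's easier to compute the probability that all 29 are distinct.
P(all distinct) = 365/365 · 364/365 · ··· · 337/365 ≈ 0.3190.
So the probability of at least one match is 1 − 0.3190 = 0.6810.

0.6810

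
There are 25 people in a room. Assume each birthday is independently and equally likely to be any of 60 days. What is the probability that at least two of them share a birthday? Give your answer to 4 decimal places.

0.9972

It's easier to compute the probability that all 25 are distinct.
P(all distinct) = 60/60 · 59/60 · ··· · 36/60 ≈ 0.0028.
So the probability of at least one match is 1 − 0.0028 = 0.9972.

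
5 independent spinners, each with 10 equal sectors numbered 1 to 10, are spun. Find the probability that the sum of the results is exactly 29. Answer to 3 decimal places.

There are 10^5 = 100000 equally likely outcomes.
The number of ordered 5-tuples from {1,…,10} summing to 29 is 5875.
P(sum = 29) = 5875/100000 = 47/800 ≈ 0.059.

0.059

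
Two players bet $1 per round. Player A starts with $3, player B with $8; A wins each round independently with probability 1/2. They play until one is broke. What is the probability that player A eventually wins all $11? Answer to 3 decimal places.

0.273

With a fair step, P(i) = ½P(i−1) + ½P(i+1) with P(0)=0, P(11)=1 has the linear solution P(i) = i/11.
P(3) = 3/11 ≈ 0.273.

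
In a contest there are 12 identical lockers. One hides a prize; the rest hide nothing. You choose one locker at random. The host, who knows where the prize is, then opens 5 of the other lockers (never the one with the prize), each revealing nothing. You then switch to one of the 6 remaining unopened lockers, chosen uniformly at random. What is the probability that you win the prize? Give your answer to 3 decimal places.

0.153

Your original locker holds the prize with probability 1/12, so the other 11 collectively hold it with probability 11/12.
The host can always find 5 empty lockers to open, so the reveals don't change that 11/12; it is now spread over the 6 remaining unopened lockers.
P(win by switching) = (11/12) · (1/6) = 11/72 ≈ 0.153.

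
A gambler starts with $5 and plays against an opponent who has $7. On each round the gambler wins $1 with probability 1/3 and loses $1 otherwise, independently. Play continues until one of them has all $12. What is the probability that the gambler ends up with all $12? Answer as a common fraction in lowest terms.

Let r = q/p = (2/3)/(1/3) = 2. The recurrence P(i) = p·P(i+1) + q·P(i−1) with P(0)=0, P(12)=1 gives P(i) = (1 − r^i)/(1 − r^12).
P(5) = (1 − (2)^5) / (1 − (2)^12) = 31/4095.

31/4095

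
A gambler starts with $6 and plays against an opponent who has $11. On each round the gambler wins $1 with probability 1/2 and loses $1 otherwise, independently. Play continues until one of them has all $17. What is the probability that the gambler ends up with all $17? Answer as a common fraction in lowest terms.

6/17

With a fair step, P(i) = ½P(i−1) + ½P(i+1) with P(0)=0, P(17)=1 has the linear solution P(i) = i/17.
P(6) = 6/17.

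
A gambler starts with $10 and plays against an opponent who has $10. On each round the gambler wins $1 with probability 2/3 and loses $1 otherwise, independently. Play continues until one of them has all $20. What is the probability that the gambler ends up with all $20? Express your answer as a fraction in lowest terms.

Let r = q/p = (1/3)/(2/3) = 1/2. The recurrence P(i) = p·P(i+1) + q·P(i−1) with P(0)=0, P(20)=1 gives P(i) = (1 − r^i)/(1 − r^20).
P(10) = (1 − (1/2)^10) / (1 − (1/2)^20) = 1024/1025.

1024/1025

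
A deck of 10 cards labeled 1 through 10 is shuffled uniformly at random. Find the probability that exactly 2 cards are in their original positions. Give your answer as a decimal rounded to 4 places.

0.1839

Choose which 2 of the 10 are fixed: C(10,2) = 45 ways.
The remaining 8 must have no fixed point: D(8) = 14833.
P = 45·14833/3628800 = 2119/11520 ≈ 0.1839.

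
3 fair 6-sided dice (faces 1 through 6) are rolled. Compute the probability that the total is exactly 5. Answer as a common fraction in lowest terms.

1/36

There are 6^3 = 216 equally likely outcomes.
The number of ordered 3-tuples from {1,…,6} summing to 5 is 6.
P(sum = 5) = 6/216 = 1/36.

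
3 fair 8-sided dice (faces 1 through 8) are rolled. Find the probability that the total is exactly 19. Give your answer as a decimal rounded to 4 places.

There are 8^3 = 512 equally likely outcomes.
The number of ordered 3-tuples from {1,…,8} summing to 19 is 21.
P(sum = 19) = 21/512 ≈ 0.0410.

0.0410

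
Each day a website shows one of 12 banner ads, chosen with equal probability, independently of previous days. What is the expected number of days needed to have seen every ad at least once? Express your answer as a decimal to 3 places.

37.239

After i distinct types are collected, each trial gives a new one with probability (12−i)/12, so the expected wait for the next new type is 12/(12−i).
E = 12/12 + 12/11 + 12/10 + 12/9 + 12/8 + 12/7 + 12/6 + 12/5 + 12/4 + 12/3 + 12/2 + 12/1 = 86021/2310 ≈ 37.239.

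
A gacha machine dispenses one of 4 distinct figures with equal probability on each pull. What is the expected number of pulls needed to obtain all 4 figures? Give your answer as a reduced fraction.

After i distinct types are collected, each trial gives a new one with probability (4−i)/4, so the expected wait for the next new type is 4/(4−i).
E = 4/4 + 4/3 + 4/2 + 4/1 = 25/3.

25/3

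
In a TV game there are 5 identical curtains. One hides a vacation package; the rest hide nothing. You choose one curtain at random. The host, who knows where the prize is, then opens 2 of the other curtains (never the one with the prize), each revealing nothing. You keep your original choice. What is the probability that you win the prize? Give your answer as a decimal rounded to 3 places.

The host can always open 2 empty curtains regardless of your choice, so the reveals give no information about your original curtain.
P(win by staying) = 1/5 ≈ 0.200.

0.200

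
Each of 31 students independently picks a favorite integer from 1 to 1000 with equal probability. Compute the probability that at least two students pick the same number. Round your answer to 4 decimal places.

It's easier to compute the probability that all 31 are distinct.
P(all distinct) = 1000/1000 · 999/1000 · ··· · 970/1000 ≈ 0.6251.
So the probability of at least one match is 1 − 0.6251 = 0.3749.

0.3749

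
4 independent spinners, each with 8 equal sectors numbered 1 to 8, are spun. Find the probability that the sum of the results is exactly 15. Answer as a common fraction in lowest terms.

There are 8^4 = 4096 equally likely outcomes.
The number of ordered 4-tuples from {1,…,8} summing to 15 is 284.
P(sum = 15) = 284/4096 = 71/1024.

71/1024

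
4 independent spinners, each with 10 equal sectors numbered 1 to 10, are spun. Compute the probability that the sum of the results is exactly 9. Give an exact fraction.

7/1250

There are 10^4 = 10000 equally likely outcomes.
The number of ordered 4-tuples from {1,…,10} summing to 9 is 56.
P(sum = 9) = 56/10000 = 7/1250.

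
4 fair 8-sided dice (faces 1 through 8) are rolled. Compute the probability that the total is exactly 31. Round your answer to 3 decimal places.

There are 8^4 = 4096 equally likely outcomes.
The number of ordered 4-tuples from {1,…,8} summing to 31 is 4.
P(sum = 31) = 4/4096 = 1/1024 ≈ 0.001.

0.001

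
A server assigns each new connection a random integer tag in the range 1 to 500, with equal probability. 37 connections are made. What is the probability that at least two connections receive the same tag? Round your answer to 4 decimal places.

It's easier to compute the probability that all 37 are distinct.
P(all distinct) = 500/500 · 499/500 · ··· · 464/500 ≈ 0.2552.
So the probability of at least one match is 1 − 0.2552 = 0.7448.

0.7448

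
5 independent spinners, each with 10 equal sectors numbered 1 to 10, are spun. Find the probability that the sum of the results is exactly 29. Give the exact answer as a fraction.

There are 10^5 = 100000 equally likely outcomes.
The number of ordered 5-tuples from {1,…,10} summing to 29 is 5875.
P(sum = 29) = 5875/100000 = 47/800.

47/800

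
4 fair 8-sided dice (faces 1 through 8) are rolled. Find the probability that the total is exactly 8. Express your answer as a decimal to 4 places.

0.0085

There are 8^4 = 4096 equally likely outcomes.
The number of ordered 4-tuples from {1,…,8} summing to 8 is 35.
P(sum = 8) = 35/4096 ≈ 0.0085.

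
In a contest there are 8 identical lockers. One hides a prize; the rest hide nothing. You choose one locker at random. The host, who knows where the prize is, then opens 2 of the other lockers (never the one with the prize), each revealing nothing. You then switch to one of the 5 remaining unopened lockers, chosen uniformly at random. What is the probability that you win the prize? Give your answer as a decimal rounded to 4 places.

Your original locker holds the prize with probability 1/8, so the other 7 collectively hold it with probability 7/8.
The host can always find 2 empty lockers to open, so the reveals don't change that 7/8; it is now spread over the 5 remaining unopened lockers.
P(win by switching) = (7/8) · (1/5) = 7/40 ≈ 0.1750.

0.1750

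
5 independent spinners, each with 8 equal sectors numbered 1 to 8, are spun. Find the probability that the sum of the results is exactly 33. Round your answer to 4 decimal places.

There are 8^5 = 32768 equally likely outcomes.
The number of ordered 5-tuples from {1,…,8} summing to 33 is 330.
P(sum = 33) = 330/32768 = 165/16384 ≈ 0.0101.

0.0101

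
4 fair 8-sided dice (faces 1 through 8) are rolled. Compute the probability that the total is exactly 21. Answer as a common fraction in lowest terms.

71/1024

There are 8^4 = 4096 equally likely outcomes.
The number of ordered 4-tuples from {1,…,8} summing to 21 is 284.
P(sum = 21) = 284/4096 = 71/1024.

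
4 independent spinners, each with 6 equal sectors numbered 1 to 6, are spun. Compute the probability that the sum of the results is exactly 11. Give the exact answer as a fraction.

There are 6^4 = 1296 equally likely outcomes.
The number of ordered 4-tuples from {1,…,6} summing to 11 is 104.
P(sum = 11) = 104/1296 = 13/162.

13/162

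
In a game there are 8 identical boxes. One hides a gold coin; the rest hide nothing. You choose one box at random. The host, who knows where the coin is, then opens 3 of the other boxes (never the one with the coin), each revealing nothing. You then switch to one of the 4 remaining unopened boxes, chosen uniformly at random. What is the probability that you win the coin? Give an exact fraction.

Your original box holds the coin with probability 1/8, so the other 7 collectively hold it with probability 7/8.
The host can always find 3 empty boxes to open, so the reveals don't change that 7/8; it is now spread over the 4 remaining unopened boxes.
P(win by switching) = (7/8) · (1/4) = 7/32.

7/32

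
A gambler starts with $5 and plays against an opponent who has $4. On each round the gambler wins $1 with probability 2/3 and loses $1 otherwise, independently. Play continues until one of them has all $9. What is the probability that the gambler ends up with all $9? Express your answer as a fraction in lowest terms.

496/511

Let r = q/p = (1/3)/(2/3) = 1/2. The recurrence P(i) = p·P(i+1) + q·P(i−1) with P(0)=0, P(9)=1 gives P(i) = (1 − r^i)/(1 − r^9).
P(5) = (1 − (1/2)^5) / (1 − (1/2)^9) = 496/511.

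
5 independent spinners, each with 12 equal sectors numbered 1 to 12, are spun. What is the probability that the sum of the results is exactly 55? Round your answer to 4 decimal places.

0.0005

There are 12^5 = 248832 equally likely outcomes.
The number of ordered 5-tuples from {1,…,12} summing to 55 is 126.
P(sum = 55) = 126/248832 = 7/13824 ≈ 0.0005.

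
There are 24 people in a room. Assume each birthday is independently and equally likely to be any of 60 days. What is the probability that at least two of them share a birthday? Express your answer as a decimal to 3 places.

0.995

It's easier to compute the probability that all 24 are distinct.
P(all distinct) = 60/60 · 59/60 · ··· · 37/60 ≈ 0.005.
So the probability of at least one match is 1 − 0.005 = 0.995.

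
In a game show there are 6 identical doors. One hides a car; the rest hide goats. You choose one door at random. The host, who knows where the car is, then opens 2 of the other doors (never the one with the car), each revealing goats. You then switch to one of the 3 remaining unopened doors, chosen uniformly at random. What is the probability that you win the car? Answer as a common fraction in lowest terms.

Your original door holds the car with probability 1/6, so the other 5 collectively hold it with probability 5/6.
The host can always find 2 empty doors to open, so the reveals don't change that 5/6; it is now spread over the 3 remaining unopened doors.
P(win by switching) = (5/6) · (1/3) = 5/18.

5/18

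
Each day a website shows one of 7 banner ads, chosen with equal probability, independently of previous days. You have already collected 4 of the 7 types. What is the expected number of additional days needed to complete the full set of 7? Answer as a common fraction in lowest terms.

Starting from 4 distinct types, each trial gives a new one with probability (7−i)/7 when i types are held, so the wait for the next new type is 7/(7−i).
E = 7/3 + 7/2 + 7/1 = 77/6.

77/6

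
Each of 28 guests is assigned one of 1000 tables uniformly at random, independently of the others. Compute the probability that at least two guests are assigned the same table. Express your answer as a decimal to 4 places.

0.3172

It's easier to compute the probability that all 28 are distinct.
P(all distinct) = 1000/1000 · 999/1000 · ··· · 973/1000 ≈ 0.6828.
So the probability of at least one match is 1 − 0.6828 = 0.3172.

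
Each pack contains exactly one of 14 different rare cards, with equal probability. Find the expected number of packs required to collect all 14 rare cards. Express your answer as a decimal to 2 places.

After i distinct types are collected, each trial gives a new one with probability (14−i)/14, so the expected wait for the next new type is 14/(14−i).
E = 14/14 + 14/13 + 14/12 + 14/11 + 14/10 + 14/9 + 14/8 + 14/7 + 14/6 + 14/5 + 14/4 + 14/3 + 14/2 + 14/1 = 1171733/25740 ≈ 45.52.

45.52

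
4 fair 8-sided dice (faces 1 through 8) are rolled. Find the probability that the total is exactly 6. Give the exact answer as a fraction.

5/2048

There are 8^4 = 4096 equally likely outcomes.
The number of ordered 4-tuples from {1,…,8} summing to 6 is 10.
P(sum = 6) = 10/4096 = 5/2048.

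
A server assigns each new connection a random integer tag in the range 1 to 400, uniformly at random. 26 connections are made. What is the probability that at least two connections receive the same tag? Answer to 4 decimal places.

It's easier to compute the probability that all 26 are distinct.
P(all distinct) = 400/400 · 399/400 · ··· · 375/400 ≈ 0.4359.
So the probability of at least one match is 1 − 0.4359 = 0.5641.

0.5641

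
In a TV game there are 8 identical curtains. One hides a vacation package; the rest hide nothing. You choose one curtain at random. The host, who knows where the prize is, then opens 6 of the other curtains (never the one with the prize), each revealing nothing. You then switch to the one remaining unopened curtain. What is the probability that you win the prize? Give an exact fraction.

7/8

Your original curtain holds the prize with probability 1/8, so the other 7 collectively hold it with probability 7/8.
The host can always find 6 empty curtains to open, so the reveals don't change that 7/8; it is now spread over the 1 remaining unopened curtain.
P(win by switching) = (7/8) · (1/1) = 7/8.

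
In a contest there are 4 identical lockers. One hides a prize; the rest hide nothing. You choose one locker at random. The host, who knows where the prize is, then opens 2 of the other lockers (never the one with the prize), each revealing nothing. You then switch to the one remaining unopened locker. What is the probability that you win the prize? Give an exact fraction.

3/4

Your original locker holds the prize with probability 1/4, so the other 3 collectively hold it with probability 3/4.
The host can always find 2 empty lockers to open, so the reveals don't change that 3/4; it is now spread over the 1 remaining unopened locker.
P(win by switching) = (3/4) · (1/1) = 3/4.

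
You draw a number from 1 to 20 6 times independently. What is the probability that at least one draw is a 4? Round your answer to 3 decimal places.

0.265

P(no draw is a 4) = (19/20)^6 ≈ 0.735.
P(at least one) = 1 − 0.735 = 0.265.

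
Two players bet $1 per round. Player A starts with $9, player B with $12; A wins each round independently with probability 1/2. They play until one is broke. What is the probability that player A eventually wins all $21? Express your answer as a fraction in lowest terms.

3/7

With a fair step, P(i) = ½P(i−1) + ½P(i+1) with P(0)=0, P(21)=1 has the linear solution P(i) = i/21.
P(9) = 9/21 = 3/7.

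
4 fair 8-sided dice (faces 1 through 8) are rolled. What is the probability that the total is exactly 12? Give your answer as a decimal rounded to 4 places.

0.0393

There are 8^4 = 4096 equally likely outcomes.
The number of ordered 4-tuples from {1,…,8} summing to 12 is 161.
P(sum = 12) = 161/4096 ≈ 0.0393.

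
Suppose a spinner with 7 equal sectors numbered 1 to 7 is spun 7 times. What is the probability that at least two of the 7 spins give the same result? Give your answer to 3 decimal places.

P(all 7 different) = 7/7 · 6/7 · ··· · 1/7 ≈ 0.006.
P(at least two equal) = 1 − 0.006 = 0.994.

0.994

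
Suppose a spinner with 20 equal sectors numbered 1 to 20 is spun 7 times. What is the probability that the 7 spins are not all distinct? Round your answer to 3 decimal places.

P(all 7 different) = 20/20 · 19/20 · ··· · 14/20 ≈ 0.305.
P(at least two equal) = 1 − 0.305 = 0.695.

0.695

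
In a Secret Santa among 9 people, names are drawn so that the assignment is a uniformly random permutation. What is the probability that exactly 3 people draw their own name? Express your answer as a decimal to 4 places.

Choose which 3 of the 9 are fixed: C(9,3) = 84 ways.
The remaining 6 must have no fixed point: D(6) = 265.
P = 84·265/362880 = 53/864 ≈ 0.0613.

0.0613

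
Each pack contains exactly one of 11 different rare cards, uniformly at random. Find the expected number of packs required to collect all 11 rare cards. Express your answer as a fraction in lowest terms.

After i distinct types are collected, each trial gives a new one with probability (11−i)/11, so the expected wait for the next new type is 11/(11−i).
E = 11/11 + 11/10 + 11/9 + 11/8 + 11/7 + 11/6 + 11/5 + 11/4 + 11/3 + 11/2 + 11/1 = 83711/2520.

83711/2520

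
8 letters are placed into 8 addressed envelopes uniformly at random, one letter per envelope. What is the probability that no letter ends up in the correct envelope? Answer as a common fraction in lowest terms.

This is the derangement probability: permutations of 8 with no fixed point.
D(8) = 8! · (1 − 1/1! + 1/2! − ··· + (−1)^8/8!) = 14833.
P = 14833/40320 = 2119/5760.

2119/5760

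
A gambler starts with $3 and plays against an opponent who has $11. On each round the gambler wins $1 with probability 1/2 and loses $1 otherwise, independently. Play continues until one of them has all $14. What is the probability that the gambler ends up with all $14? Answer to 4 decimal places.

0.2143

With a fair step, P(i) = ½P(i−1) + ½P(i+1) with P(0)=0, P(14)=1 has the linear solution P(i) = i/14.
P(3) = 3/14 ≈ 0.2143.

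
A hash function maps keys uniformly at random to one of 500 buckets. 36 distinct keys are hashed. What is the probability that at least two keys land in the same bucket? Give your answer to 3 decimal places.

It's easier to compute the probability that all 36 are distinct.
P(all distinct) = 500/500 · 499/500 · ··· · 465/500 ≈ 0.275.
So the probability of at least one match is 1 − 0.275 = 0.725.

0.725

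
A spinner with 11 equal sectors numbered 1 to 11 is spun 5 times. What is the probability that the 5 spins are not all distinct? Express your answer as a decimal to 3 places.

0.656

P(all 5 different) = 11/11 · 10/11 · ··· · 7/11 ≈ 0.344.
P(at least two equal) = 1 − 0.344 = 0.656.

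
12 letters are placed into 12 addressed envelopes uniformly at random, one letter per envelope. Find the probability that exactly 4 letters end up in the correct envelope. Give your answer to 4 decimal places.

0.0153

Choose which 4 of the 12 are fixed: C(12,4) = 495 ways.
The remaining 8 must have no fixed point: D(8) = 14833.
P = 495·14833/479001600 = 2119/138240 ≈ 0.0153.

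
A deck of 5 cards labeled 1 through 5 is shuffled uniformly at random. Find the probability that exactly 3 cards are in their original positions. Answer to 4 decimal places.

0.0833

Choose which 3 of the 5 are fixed: C(5,3) = 10 ways.
The remaining 2 must have no fixed point: D(2) = 1.
P = 10·1/120 = 1/12 ≈ 0.0833.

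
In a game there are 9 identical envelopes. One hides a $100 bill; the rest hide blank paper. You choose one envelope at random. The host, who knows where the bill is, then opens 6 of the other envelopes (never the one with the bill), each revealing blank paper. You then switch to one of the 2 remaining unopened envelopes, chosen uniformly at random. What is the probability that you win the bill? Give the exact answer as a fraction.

4/9

Your original envelope holds the bill with probability 1/9, so the other 8 collectively hold it with probability 8/9.
The host can always find 6 empty envelopes to open, so the reveals don't change that 8/9; it is now spread over the 2 remaining unopened envelopes.
P(win by switching) = (8/9) · (1/2) = 4/9.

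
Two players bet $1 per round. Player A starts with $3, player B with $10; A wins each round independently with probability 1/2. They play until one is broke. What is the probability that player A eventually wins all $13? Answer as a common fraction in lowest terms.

3/13

With a fair step, P(i) = ½P(i−1) + ½P(i+1) with P(0)=0, P(13)=1 has the linear solution P(i) = i/13.
P(3) = 3/13.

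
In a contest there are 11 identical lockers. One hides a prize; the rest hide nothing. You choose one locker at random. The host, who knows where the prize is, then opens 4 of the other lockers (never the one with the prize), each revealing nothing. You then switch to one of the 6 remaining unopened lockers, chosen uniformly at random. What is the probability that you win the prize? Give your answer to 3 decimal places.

Your original locker holds the prize with probability 1/11, so the other 10 collectively hold it with probability 10/11.
The host can always find 4 empty lockers to open, so the reveals don't change that 10/11; it is now spread over the 6 remaining unopened lockers.
P(win by switching) = (10/11) · (1/6) = 5/33 ≈ 0.152.

0.152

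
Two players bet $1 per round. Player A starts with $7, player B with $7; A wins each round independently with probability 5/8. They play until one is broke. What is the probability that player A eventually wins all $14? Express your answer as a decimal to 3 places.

Let r = q/p = (3/8)/(5/8) = 3/5. The recurrence P(i) = p·P(i+1) + q·P(i−1) with P(0)=0, P(14)=1 gives P(i) = (1 − r^i)/(1 − r^14).
P(7) = (1 − (3/5)^7) / (1 − (3/5)^14) = 78125/80312 ≈ 0.973.

0.973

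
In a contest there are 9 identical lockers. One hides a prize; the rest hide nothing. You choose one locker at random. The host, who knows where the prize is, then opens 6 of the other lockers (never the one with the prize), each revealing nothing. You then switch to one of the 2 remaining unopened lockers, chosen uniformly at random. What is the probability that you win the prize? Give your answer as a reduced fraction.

4/9

Your original locker holds the prize with probability 1/9, so the other 8 collectively hold it with probability 8/9.
The host can always find 6 empty lockers to open, so the reveals don't change that 8/9; it is now spread over the 2 remaining unopened lockers.
P(win by switching) = (8/9) · (1/2) = 4/9.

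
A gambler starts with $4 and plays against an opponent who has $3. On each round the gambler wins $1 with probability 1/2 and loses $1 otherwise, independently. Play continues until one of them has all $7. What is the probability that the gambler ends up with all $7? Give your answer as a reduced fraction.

4/7

With a fair step, P(i) = ½P(i−1) + ½P(i+1) with P(0)=0, P(7)=1 has the linear solution P(i) = i/7.
P(4) = 4/7.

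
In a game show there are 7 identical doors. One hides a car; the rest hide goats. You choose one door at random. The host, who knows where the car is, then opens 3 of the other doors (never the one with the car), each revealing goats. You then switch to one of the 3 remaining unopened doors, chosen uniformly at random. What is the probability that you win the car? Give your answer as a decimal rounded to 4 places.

Your original door holds the car with probability 1/7, so the other 6 collectively hold it with probability 6/7.
The host can always find 3 empty doors to open, so the reveals don't change that 6/7; it is now spread over the 3 remaining unopened doors.
P(win by switching) = (6/7) · (1/3) = 2/7 ≈ 0.2857.

0.2857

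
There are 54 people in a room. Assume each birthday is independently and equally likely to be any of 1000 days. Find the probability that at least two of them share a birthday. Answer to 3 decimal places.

0.767

It's easier to compute the probability that all 54 are distinct.
P(all distinct) = 1000/1000 · 999/1000 · ··· · 947/1000 ≈ 0.233.
So the probability of at least one match is 1 − 0.233 = 0.767.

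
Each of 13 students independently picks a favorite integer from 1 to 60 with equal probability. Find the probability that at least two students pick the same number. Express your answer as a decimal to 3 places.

It's easier to compute the probability that all 13 are distinct.
P(all distinct) = 60/60 · 59/60 · ··· · 48/60 ≈ 0.246.
So the probability of at least one match is 1 − 0.246 = 0.754.

0.754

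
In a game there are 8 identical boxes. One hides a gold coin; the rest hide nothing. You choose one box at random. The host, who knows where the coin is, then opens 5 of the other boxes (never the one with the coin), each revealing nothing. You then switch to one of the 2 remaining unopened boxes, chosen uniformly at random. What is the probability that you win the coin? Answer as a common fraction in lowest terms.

Your original box holds the coin with probability 1/8, so the other 7 collectively hold it with probability 7/8.
The host can always find 5 empty boxes to open, so the reveals don't change that 7/8; it is now spread over the 2 remaining unopened boxes.
P(win by switching) = (7/8) · (1/2) = 7/16.

7/16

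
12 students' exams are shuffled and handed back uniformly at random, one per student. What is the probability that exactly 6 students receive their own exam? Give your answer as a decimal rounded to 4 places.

Choose which 6 of the 12 are fixed: C(12,6) = 924 ways.
The remaining 6 must have no fixed point: D(6) = 265.
P = 924·265/479001600 = 53/103680 ≈ 0.0005.

0.0005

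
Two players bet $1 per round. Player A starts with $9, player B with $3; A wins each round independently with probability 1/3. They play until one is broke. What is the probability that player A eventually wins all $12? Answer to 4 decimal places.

0.1248

Let r = q/p = (2/3)/(1/3) = 2. The recurrence P(i) = p·P(i+1) + q·P(i−1) with P(0)=0, P(12)=1 gives P(i) = (1 − r^i)/(1 − r^12).
P(9) = (1 − (2)^9) / (1 − (2)^12) = 73/585 ≈ 0.1248.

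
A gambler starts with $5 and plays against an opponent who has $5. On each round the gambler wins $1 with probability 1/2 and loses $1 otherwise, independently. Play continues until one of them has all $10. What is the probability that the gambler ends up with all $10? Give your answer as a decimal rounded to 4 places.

0.5000

With a fair step, P(i) = ½P(i−1) + ½P(i+1) with P(0)=0, P(10)=1 has the linear solution P(i) = i/10.
P(5) = 5/10 = 1/2 ≈ 0.5000.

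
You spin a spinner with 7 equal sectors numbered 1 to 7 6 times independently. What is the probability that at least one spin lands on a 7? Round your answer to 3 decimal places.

0.603

P(no spin lands on a 7) = (6/7)^6 ≈ 0.397.
P(at least one) = 1 − 0.397 = 0.603.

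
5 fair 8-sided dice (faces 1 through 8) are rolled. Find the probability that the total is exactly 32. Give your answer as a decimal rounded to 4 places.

There are 8^5 = 32768 equally likely outcomes.
The number of ordered 5-tuples from {1,…,8} summing to 32 is 490.
P(sum = 32) = 490/32768 = 245/16384 ≈ 0.0150.

0.0150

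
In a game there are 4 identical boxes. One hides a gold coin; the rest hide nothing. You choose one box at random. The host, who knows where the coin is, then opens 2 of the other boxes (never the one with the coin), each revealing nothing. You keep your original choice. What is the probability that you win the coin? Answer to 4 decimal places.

The host can always open 2 empty boxes regardless of your choice, so the reveals give no information about your original box.
P(win by staying) = 1/4 ≈ 0.2500.

0.2500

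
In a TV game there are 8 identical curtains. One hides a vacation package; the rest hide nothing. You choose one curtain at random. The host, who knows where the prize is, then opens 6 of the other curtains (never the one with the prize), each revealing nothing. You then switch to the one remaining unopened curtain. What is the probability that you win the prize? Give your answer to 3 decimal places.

Your original curtain holds the prize with probability 1/8, so the other 7 collectively hold it with probability 7/8.
The host can always find 6 empty curtains to open, so the reveals don't change that 7/8; it is now spread over the 1 remaining unopened curtain.
P(win by switching) = (7/8) · (1/1) = 7/8 ≈ 0.875.

0.875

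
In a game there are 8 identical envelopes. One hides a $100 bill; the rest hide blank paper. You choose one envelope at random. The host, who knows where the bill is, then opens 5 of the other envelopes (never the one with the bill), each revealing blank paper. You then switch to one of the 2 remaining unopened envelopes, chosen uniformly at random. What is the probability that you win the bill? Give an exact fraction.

7/16

Your original envelope holds the bill with probability 1/8, so the other 7 collectively hold it with probability 7/8.
The host can always find 5 empty envelopes to open, so the reveals don't change that 7/8; it is now spread over the 2 remaining unopened envelopes.
P(win by switching) = (7/8) · (1/2) = 7/16.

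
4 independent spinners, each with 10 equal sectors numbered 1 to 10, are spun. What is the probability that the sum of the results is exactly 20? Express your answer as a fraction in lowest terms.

633/10000

There are 10^4 = 10000 equally likely outcomes.
The number of ordered 4-tuples from {1,…,10} summing to 20 is 633.
P(sum = 20) = 633/10000.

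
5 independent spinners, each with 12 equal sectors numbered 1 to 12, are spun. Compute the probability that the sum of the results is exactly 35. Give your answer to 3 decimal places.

There are 12^5 = 248832 equally likely outcomes.
The number of ordered 5-tuples from {1,…,12} summing to 35 is 11901.
P(sum = 35) = 11901/248832 = 3967/82944 ≈ 0.048.

0.048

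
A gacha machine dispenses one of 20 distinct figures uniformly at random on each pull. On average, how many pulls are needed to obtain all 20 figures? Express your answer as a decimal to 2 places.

71.95

After i distinct types are collected, each trial gives a new one with probability (20−i)/20, so the expected wait for the next new type is 20/(20−i).
E = 20/20 + 20/19 + 20/18 + 20/17 + 20/16 + 20/15 + 20/14 + 20/13 + 20/12 + 20/11 + 20/10 + 20/9 + 20/8 + 20/7 + 20/6 + 20/5 + 20/4 + 20/3 + 20/2 + 20/1 = 279175675/3879876 ≈ 71.95.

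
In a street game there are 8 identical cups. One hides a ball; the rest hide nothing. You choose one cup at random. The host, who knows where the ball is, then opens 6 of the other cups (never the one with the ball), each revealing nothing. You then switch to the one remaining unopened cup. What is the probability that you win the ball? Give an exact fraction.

Your original cup holds the ball with probability 1/8, so the other 7 collectively hold it with probability 7/8.
The host can always find 6 empty cups to open, so the reveals don't change that 7/8; it is now spread over the 1 remaining unopened cup.
P(win by switching) = (7/8) · (1/1) = 7/8.

7/8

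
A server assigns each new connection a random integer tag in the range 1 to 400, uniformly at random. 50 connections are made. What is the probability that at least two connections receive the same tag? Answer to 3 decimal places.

It's easier to compute the probability that all 50 are distinct.
P(all distinct) = 400/400 · 399/400 · ··· · 351/400 ≈ 0.041.
So the probability of at least one match is 1 − 0.041 = 0.959.

0.959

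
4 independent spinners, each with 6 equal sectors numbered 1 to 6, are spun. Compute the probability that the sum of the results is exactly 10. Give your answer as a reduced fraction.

5/81

There are 6^4 = 1296 equally likely outcomes.
The number of ordered 4-tuples from {1,…,6} summing to 10 is 80.
P(sum = 10) = 80/1296 = 5/81.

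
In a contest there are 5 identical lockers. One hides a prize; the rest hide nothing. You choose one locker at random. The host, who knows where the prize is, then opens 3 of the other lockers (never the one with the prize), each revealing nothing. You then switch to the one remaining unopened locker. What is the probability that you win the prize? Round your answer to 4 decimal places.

Your original locker holds the prize with probability 1/5, so the other 4 collectively hold it with probability 4/5.
The host can always find 3 empty lockers to open, so the reveals don't change that 4/5; it is now spread over the 1 remaining unopened locker.
P(win by switching) = (4/5) · (1/1) = 4/5 ≈ 0.8000.

0.8000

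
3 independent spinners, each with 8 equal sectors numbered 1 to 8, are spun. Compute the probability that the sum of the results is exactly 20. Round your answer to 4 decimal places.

There are 8^3 = 512 equally likely outcomes.
The number of ordered 3-tuples from {1,…,8} summing to 20 is 15.
P(sum = 20) = 15/512 ≈ 0.0293.

0.0293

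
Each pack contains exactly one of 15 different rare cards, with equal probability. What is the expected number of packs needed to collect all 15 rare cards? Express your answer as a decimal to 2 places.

49.77

After i distinct types are collected, each trial gives a new one with probability (15−i)/15, so the expected wait for the next new type is 15/(15−i).
E = 15/15 + 15/14 + 15/13 + 15/12 + 15/11 + 15/10 + 15/9 + 15/8 + 15/7 + 15/6 + 15/5 + 15/4 + 15/3 + 15/2 + 15/1 = 1195757/24024 ≈ 49.77.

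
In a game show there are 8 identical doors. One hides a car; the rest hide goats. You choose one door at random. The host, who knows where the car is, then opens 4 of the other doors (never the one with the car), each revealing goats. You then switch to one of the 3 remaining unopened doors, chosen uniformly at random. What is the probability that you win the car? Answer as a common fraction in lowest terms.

Your original door holds the car with probability 1/8, so the other 7 collectively hold it with probability 7/8.
The host can always find 4 empty doors to open, so the reveals don't change that 7/8; it is now spread over the 3 remaining unopened doors.
P(win by switching) = (7/8) · (1/3) = 7/24.

7/24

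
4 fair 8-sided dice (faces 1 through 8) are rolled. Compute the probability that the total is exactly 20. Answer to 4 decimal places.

There are 8^4 = 4096 equally likely outcomes.
The number of ordered 4-tuples from {1,…,8} summing to 20 is 315.
P(sum = 20) = 315/4096 ≈ 0.0769.

0.0769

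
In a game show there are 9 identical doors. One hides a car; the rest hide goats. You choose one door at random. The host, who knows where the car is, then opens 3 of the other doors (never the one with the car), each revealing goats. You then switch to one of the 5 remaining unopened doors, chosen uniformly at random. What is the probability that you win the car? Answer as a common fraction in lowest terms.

Your original door holds the car with probability 1/9, so the other 8 collectively hold it with probability 8/9.
The host can always find 3 empty doors to open, so the reveals don't change that 8/9; it is now spread over the 5 remaining unopened doors.
P(win by switching) = (8/9) · (1/5) = 8/45.

8/45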